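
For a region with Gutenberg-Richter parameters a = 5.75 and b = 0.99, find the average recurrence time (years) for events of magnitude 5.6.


log10(N) = 5.75 - 0.99*5.6 = 0.206
N = 10^0.206 = 1.606941
T = 1/N = 1/1.606941 = 0.6223 years

0.6223


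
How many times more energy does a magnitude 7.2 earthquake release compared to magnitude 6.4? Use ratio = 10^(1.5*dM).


M2 - M1 = 7.2 - 6.4 = 0.8
1.5 * 0.8 = 1.2
ratio = 10^1.2 = 15.85

15.85


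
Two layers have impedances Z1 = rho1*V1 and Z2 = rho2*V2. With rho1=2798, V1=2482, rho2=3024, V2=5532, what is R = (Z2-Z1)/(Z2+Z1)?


Z1 = 2798 * 2482 = 6944636
Z2 = 3024 * 5532 = 16728768
R = (16728768 - 6944636) / (16728768 + 6944636) = 9784132 / 23673404 = 0.4133

0.4133


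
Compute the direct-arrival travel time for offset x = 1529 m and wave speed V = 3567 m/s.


t = x / V
= 1529 / 3567
= 0.4287 s

0.4287


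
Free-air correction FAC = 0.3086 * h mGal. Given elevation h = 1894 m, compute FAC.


FAC = 0.3086 * h
= 0.3086 * 1894
= 584.4884 mGal

584.4884


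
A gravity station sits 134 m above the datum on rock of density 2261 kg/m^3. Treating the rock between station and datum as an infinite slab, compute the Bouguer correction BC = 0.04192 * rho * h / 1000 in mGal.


BC = 0.04192 * rho * h / 1000
= 0.04192 * 2261 * 134 / 1000
= 12.7007 mGal

12.7007


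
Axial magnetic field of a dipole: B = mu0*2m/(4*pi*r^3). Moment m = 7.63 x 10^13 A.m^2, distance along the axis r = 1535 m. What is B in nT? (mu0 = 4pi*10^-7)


m = 7.63 x 10^13 = 76300000000000 A.m^2
2m = 152600000000000 A.m^2
r^3 = 1535^3 = 3616805375
B = (4pi*10^-7) * 152600000000000 / (4*pi * 3616805375) * 1e9
= 191762815.575121 / 45450116782.26 * 1e9
= 4219193.022 nT

4219193.022


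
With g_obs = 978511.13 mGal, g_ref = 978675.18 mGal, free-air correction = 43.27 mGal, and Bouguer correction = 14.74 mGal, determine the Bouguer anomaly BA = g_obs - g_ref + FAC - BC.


BA = g_obs - g_ref + FAC - BC
= 978511.13 - 978675.18 + 43.27 - 14.74
= -135.52 mGal

-135.52


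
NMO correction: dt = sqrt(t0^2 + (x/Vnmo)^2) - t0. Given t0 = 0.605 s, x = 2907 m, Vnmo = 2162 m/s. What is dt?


x/Vnmo = 2907/2162 = 1.344588
(x/Vnmo)^2 = 1.807918
t0^2 = 0.366025
sqrt(0.366025 + 1.807918) = 1.47443
dt = 1.47443 - 0.605 = 0.86943

0.86943


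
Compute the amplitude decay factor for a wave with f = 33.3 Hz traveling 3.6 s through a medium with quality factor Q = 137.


pi*f*t/Q = pi*33.3*3.6/137 = 2.749008
A/A0 = exp(-2.749008) = 0.063991

0.063991


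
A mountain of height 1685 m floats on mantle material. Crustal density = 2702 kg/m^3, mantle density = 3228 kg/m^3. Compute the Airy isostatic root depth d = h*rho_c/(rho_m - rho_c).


rho_m - rho_c = 3228 - 2702 = 526
d = 1685 * 2702 / 526
= 4552870 / 526
= 8655.65 m

8655.65


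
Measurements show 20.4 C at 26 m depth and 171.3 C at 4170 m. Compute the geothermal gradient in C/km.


dT = 171.3 - 20.4 = 150.9 C
dz = 4170 - 26 = 4144 m
gradient = dT/dz * 1000 = 150.9/4144 * 1000 = 36.4141 C/km

36.4141


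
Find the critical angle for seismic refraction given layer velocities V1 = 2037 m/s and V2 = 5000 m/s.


V1/V2 = 2037/5000 = 0.4074
theta_c = arcsin(0.4074) = 24.0416 degrees

24.0416


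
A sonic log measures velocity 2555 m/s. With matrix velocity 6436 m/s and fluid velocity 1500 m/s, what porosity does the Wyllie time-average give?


1/V - 1/Vm = 1/2555 - 1/6436 = 0.00023601
1/Vf - 1/Vm = 1/1500 - 1/6436 = 0.00051129
phi = 0.00023601 / 0.00051129 = 0.4616

0.4616


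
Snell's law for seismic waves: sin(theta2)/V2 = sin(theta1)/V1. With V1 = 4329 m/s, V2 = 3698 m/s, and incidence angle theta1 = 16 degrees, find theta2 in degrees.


sin(theta1) = sin(16 deg) = 0.275637
sin(theta2) = V2/V1 * sin(theta1) = 3698/4329 * 0.275637 = 0.23546
theta2 = arcsin(0.23546) = 13.6187 degrees

13.6187


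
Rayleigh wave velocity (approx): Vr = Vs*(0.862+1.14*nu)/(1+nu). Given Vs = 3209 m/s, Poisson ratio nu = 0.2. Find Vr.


Numerator factor = 0.862 + 1.14*0.2 = 1.09
Denominator = 1 + 0.2 = 1.2
Vr = 3209 * 1.09 / 1.2 = 2914.84 m/s

2914.84


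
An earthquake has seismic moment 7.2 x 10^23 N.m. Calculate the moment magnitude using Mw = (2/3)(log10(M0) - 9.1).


log10(M0) = log10(7.2 x 10^23) = 23.8573
Mw = 2/3 * (23.8573 - 9.1)
= 2/3 * 14.7573
= 9.84

9.84


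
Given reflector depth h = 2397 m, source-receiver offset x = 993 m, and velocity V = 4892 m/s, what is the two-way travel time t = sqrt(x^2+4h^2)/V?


x^2 + 4h^2 = 993^2 + 4*2397^2 = 986049 + 22982436 = 23968485
sqrt(23968485) = 4895.7619
t = 4895.7619 / 4892 = 1.0008 s

1.0008


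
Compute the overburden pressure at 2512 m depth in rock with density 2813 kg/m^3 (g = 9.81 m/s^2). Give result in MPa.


P = rho * g * z / 1e6
= 2813 * 9.81 * 2512 / 1e6
= 69319971.36 / 1e6
= 69.32 MPa

69.32


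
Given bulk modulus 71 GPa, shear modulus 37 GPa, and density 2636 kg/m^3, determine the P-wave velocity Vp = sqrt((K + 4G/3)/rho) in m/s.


First compute the effective modulus:
K + 4G/3 = 71e9 + 4*37e9/3 = 120333333333.33 Pa
Then divide by density:
120333333333.33 / 2636 = 45649974.7092 Pa/(kg/m^3)
Take the square root:
Vp = sqrt(45649974.7092) = 6756.48 m/s

6756.48


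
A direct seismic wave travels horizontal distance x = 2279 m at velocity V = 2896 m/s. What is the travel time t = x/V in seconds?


t = x / V
= 2279 / 2896
= 0.7869 s

0.7869


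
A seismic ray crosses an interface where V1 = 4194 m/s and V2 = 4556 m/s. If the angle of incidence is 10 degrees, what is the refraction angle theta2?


sin(theta1) = sin(10 deg) = 0.173648
sin(theta2) = V2/V1 * sin(theta1) = 4556/4194 * 0.173648 = 0.188636
theta2 = arcsin(0.188636) = 10.8732 degrees

10.8732


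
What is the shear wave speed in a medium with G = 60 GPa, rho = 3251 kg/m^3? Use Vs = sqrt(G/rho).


Convert G to Pa: G = 60e9 Pa
Compute G/rho = 60e9 / 3251 = 18455859.7355
Vs = sqrt(18455859.7355) = 4296.03 m/s

4296.03


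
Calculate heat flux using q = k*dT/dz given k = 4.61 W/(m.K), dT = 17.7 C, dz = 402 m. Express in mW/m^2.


q = k * dT / dz * 1000
= 4.61 * 17.7 / 402 * 1000
= 0.202978 * 1000
= 202.9776 mW/m^2

202.9776


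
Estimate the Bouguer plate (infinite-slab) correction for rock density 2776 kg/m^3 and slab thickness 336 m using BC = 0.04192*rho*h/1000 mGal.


BC = 0.04192 * rho * h / 1000
= 0.04192 * 2776 * 336 / 1000
= 39.1003 mGal

39.1003


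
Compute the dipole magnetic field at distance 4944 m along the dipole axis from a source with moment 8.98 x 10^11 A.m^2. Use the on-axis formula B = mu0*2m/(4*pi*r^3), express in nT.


m = 8.98 x 10^11 = 898000000000 A.m^2
2m = 1796000000000 A.m^2
r^3 = 4944^3 = 120846864384
B = (4pi*10^-7) * 1796000000000 / (4*pi * 120846864384) * 1e9
= 2256920.162339 / 1518606485432.55 * 1e9
= 1486.1784 nT

1486.1784


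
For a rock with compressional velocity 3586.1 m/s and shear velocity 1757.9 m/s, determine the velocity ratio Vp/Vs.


Vp/Vs = 3586.1 / 1757.9
= 2.04

2.04


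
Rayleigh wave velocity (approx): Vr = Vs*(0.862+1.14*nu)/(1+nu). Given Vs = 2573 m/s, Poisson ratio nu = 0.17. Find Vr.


Numerator factor = 0.862 + 1.14*0.17 = 1.0558
Denominator = 1 + 0.17 = 1.17
Vr = 2573 * 1.0558 / 1.17 = 2321.86 m/s

2321.86


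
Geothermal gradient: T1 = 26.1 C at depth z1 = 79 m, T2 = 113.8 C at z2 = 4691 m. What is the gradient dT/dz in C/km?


dT = 113.8 - 26.1 = 87.7 C
dz = 4691 - 79 = 4612 m
gradient = dT/dz * 1000 = 87.7/4612 * 1000 = 19.0156 C/km

19.0156


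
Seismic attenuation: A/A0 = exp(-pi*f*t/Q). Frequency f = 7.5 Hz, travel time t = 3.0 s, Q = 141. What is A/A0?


pi*f*t/Q = pi*7.5*3.0/141 = 0.501318
A/A0 = exp(-0.501318) = 0.605732

0.605732


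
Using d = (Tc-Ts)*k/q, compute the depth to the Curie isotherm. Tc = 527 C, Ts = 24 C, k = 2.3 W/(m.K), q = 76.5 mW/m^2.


T_Curie - T_surf = 527 - 24 = 503 C
Convert q to W/m^2: 76.5 mW/m^2 = 0.0765 W/m^2
d = 503 * 2.3 / 0.0765 = 15122.88 m

15122.88


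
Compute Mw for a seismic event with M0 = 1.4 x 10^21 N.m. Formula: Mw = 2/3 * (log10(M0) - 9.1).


log10(M0) = log10(1.4 x 10^21) = 21.1461
Mw = 2/3 * (21.1461 - 9.1)
= 2/3 * 12.0461
= 8.03

8.03


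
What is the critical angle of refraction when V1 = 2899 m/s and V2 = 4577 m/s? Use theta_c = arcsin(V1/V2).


V1/V2 = 2899/4577 = 0.633384
theta_c = arcsin(0.633384) = 39.3003 degrees

39.3003


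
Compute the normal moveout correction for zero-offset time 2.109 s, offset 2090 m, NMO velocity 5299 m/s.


x/Vnmo = 2090/5299 = 0.394414
(x/Vnmo)^2 = 0.155562
t0^2 = 4.447881
sqrt(4.447881 + 0.155562) = 2.145564
dt = 2.145564 - 2.109 = 0.036564

0.036564


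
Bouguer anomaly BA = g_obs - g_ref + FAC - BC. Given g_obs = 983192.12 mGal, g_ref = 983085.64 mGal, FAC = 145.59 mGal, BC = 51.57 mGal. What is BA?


BA = g_obs - g_ref + FAC - BC
= 983192.12 - 983085.64 + 145.59 - 51.57
= 200.5 mGal

200.5


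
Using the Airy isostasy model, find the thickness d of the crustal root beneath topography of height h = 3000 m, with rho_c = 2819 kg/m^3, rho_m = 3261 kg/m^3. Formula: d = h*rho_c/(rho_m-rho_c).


rho_m - rho_c = 3261 - 2819 = 442
d = 3000 * 2819 / 442
= 8457000 / 442
= 19133.48 m

19133.48


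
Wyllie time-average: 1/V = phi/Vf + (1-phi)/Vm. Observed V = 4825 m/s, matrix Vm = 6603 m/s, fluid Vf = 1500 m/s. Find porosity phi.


1/V - 1/Vm = 1/4825 - 1/6603 = 5.581e-05
1/Vf - 1/Vm = 1/1500 - 1/6603 = 0.00051522
phi = 5.581e-05 / 0.00051522 = 0.1083

0.1083


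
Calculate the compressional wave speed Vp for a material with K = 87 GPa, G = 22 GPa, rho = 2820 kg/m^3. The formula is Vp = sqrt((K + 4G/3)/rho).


First compute the effective modulus:
K + 4G/3 = 87e9 + 4*22e9/3 = 116333333333.33 Pa
Then divide by density:
116333333333.33 / 2820 = 41252955.0827 Pa/(kg/m^3)
Take the square root:
Vp = sqrt(41252955.0827) = 6422.85 m/s

6422.85


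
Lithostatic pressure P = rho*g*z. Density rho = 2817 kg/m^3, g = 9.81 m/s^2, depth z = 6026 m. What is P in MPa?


P = rho * g * z / 1e6
= 2817 * 9.81 * 6026 / 1e6
= 166527124.02 / 1e6
= 166.5271 MPa

166.5271


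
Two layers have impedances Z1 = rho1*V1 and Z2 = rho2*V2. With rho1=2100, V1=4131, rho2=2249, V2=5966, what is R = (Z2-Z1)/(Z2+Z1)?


Z1 = 2100 * 4131 = 8675100
Z2 = 2249 * 5966 = 13417534
R = (13417534 - 8675100) / (13417534 + 8675100) = 4742434 / 22092634 = 0.2147

0.2147


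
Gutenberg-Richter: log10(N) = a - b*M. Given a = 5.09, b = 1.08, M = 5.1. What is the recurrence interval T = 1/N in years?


log10(N) = 5.09 - 1.08*5.1 = -0.418
N = 10^-0.418 = 0.381944
T = 1/N = 1/0.381944 = 2.6182 years

2.6182


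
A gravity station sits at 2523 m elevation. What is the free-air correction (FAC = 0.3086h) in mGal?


FAC = 0.3086 * h
= 0.3086 * 2523
= 778.5978 mGal

778.5978


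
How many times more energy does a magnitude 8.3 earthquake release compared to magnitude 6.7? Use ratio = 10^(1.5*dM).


M2 - M1 = 8.3 - 6.7 = 1.6
1.5 * 1.6 = 2.4
ratio = 10^2.4 = 251.19

251.19


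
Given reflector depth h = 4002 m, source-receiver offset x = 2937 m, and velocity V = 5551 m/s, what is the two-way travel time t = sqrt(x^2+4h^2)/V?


x^2 + 4h^2 = 2937^2 + 4*4002^2 = 8625969 + 64064016 = 72689985
sqrt(72689985) = 8525.8422
t = 8525.8422 / 5551 = 1.5359 s

1.5359


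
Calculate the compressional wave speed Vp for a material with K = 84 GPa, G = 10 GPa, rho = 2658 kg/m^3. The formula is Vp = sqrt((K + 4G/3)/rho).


First compute the effective modulus:
K + 4G/3 = 84e9 + 4*10e9/3 = 97333333333.33 Pa
Then divide by density:
97333333333.33 / 2658 = 36619011.7883 Pa/(kg/m^3)
Take the square root:
Vp = sqrt(36619011.7883) = 6051.36 m/s

6051.36


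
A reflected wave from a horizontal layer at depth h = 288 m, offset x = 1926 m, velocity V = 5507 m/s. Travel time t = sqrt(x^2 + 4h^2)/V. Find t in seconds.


x^2 + 4h^2 = 1926^2 + 4*288^2 = 3709476 + 331776 = 4041252
sqrt(4041252) = 2010.2865
t = 2010.2865 / 5507 = 0.365 s

0.365


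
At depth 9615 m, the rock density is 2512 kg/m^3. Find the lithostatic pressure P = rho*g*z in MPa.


P = rho * g * z / 1e6
= 2512 * 9.81 * 9615 / 1e6
= 236939752.8 / 1e6
= 236.9398 MPa

236.9398


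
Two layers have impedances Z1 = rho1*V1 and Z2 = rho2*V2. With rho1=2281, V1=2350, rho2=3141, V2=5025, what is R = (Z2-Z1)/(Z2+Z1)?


Z1 = 2281 * 2350 = 5360350
Z2 = 3141 * 5025 = 15783525
R = (15783525 - 5360350) / (15783525 + 5360350) = 10423175 / 21143875 = 0.493

0.493


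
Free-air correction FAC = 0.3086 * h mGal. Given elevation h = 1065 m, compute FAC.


FAC = 0.3086 * h
= 0.3086 * 1065
= 328.659 mGal

328.659


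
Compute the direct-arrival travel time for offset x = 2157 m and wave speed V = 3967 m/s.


t = x / V
= 2157 / 3967
= 0.5437 s

0.5437


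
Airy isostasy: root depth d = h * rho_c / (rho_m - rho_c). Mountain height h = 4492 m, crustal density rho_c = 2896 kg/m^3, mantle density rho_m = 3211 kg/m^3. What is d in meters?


rho_m - rho_c = 3211 - 2896 = 315
d = 4492 * 2896 / 315
= 13008832 / 315
= 41297.88 m

41297.88


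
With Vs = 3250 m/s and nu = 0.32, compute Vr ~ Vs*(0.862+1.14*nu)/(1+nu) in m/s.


Numerator factor = 0.862 + 1.14*0.32 = 1.2268
Denominator = 1 + 0.32 = 1.32
Vr = 3250 * 1.2268 / 1.32 = 3020.53 m/s

3020.53


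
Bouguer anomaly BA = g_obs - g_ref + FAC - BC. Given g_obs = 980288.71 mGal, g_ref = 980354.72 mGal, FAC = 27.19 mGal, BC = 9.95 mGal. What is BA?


BA = g_obs - g_ref + FAC - BC
= 980288.71 - 980354.72 + 27.19 - 9.95
= -48.77 mGal

-48.77


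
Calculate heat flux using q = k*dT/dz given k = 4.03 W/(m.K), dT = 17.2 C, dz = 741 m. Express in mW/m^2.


q = k * dT / dz * 1000
= 4.03 * 17.2 / 741 * 1000
= 0.093544 * 1000
= 93.5439 mW/m^2

93.5439


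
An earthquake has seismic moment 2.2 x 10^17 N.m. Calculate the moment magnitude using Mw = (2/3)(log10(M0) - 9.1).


log10(M0) = log10(2.2 x 10^17) = 17.3424
Mw = 2/3 * (17.3424 - 9.1)
= 2/3 * 8.2424
= 5.49

5.49


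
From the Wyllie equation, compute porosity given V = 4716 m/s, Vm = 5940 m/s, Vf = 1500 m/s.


1/V - 1/Vm = 1/4716 - 1/5940 = 4.369e-05
1/Vf - 1/Vm = 1/1500 - 1/5940 = 0.00049832
phi = 4.369e-05 / 0.00049832 = 0.0877

0.0877


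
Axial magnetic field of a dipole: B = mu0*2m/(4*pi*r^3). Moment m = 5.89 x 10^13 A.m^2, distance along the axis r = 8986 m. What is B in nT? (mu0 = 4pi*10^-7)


m = 5.89 x 10^13 = 58900000000000 A.m^2
2m = 117800000000000 A.m^2
r^3 = 8986^3 = 725603289256
B = (4pi*10^-7) * 117800000000000 / (4*pi * 725603289256) * 1e9
= 148031845.837151 / 9118199851788.96 * 1e9
= 16234.7665 nT

16234.7665


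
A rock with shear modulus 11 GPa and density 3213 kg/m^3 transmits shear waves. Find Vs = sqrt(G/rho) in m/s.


Convert G to Pa: G = 11e9 Pa
Compute G/rho = 11e9 / 3213 = 3423591.6589
Vs = sqrt(3423591.6589) = 1850.3 m/s

1850.3


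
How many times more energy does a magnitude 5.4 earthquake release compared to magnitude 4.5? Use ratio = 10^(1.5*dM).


M2 - M1 = 5.4 - 4.5 = 0.9
1.5 * 0.9 = 1.35
ratio = 10^1.35 = 22.39

22.39


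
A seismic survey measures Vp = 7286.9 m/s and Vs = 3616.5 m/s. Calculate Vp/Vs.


Vp/Vs = 7286.9 / 3616.5
= 2.0149

2.0149


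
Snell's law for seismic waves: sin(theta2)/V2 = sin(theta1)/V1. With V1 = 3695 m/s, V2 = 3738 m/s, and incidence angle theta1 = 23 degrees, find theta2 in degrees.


sin(theta1) = sin(23 deg) = 0.390731
sin(theta2) = V2/V1 * sin(theta1) = 3738/3695 * 0.390731 = 0.395278
theta2 = arcsin(0.395278) = 23.2833 degrees

23.2833


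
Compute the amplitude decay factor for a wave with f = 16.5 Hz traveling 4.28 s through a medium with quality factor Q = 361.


pi*f*t/Q = pi*16.5*4.28/361 = 0.614569
A/A0 = exp(-0.614569) = 0.540874

0.540874


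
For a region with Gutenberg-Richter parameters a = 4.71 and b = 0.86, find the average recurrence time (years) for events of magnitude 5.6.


log10(N) = 4.71 - 0.86*5.6 = -0.106
N = 10^-0.106 = 0.78343
T = 1/N = 1/0.78343 = 1.2764 years

1.2764


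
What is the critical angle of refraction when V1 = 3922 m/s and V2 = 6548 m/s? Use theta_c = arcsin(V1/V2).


V1/V2 = 3922/6548 = 0.598962
theta_c = arcsin(0.598962) = 36.7956 degrees

36.7956


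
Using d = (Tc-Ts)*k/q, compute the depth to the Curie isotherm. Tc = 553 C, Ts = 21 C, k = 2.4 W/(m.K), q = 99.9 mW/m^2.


T_Curie - T_surf = 553 - 21 = 532 C
Convert q to W/m^2: 99.9 mW/m^2 = 0.0999 W/m^2
d = 532 * 2.4 / 0.0999 = 12780.78 m

12780.78


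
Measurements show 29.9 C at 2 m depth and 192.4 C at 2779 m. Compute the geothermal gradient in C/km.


dT = 192.4 - 29.9 = 162.5 C
dz = 2779 - 2 = 2777 m
gradient = dT/dz * 1000 = 162.5/2777 * 1000 = 58.5164 C/km

58.5164


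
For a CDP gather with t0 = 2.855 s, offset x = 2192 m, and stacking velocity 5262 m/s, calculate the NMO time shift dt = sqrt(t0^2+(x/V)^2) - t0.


x/Vnmo = 2192/5262 = 0.416572
(x/Vnmo)^2 = 0.173532
t0^2 = 8.151025
sqrt(8.151025 + 0.173532) = 2.885231
dt = 2.885231 - 2.855 = 0.030231

0.030231


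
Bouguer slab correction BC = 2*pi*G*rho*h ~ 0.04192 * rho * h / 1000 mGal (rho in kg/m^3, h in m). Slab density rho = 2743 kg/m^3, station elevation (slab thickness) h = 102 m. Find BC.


BC = 0.04192 * rho * h / 1000
= 0.04192 * 2743 * 102 / 1000
= 11.7286 mGal

11.7286


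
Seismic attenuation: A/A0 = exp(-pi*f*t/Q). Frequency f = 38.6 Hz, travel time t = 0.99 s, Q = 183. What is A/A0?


pi*f*t/Q = pi*38.6*0.99/183 = 0.656026
A/A0 = exp(-0.656026) = 0.518909

0.518909


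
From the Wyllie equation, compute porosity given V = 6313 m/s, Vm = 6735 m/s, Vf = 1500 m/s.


1/V - 1/Vm = 1/6313 - 1/6735 = 9.93e-06
1/Vf - 1/Vm = 1/1500 - 1/6735 = 0.00051819
phi = 9.93e-06 / 0.00051819 = 0.0192

0.0192


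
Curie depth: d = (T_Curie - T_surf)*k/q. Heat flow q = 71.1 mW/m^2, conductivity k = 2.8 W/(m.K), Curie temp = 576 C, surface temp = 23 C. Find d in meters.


T_Curie - T_surf = 576 - 23 = 553 C
Convert q to W/m^2: 71.1 mW/m^2 = 0.0711 W/m^2
d = 553 * 2.8 / 0.0711 = 21777.78 m

21777.78


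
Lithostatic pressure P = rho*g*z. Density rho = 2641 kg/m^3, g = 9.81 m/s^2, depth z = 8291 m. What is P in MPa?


P = rho * g * z / 1e6
= 2641 * 9.81 * 8291 / 1e6
= 214804969.11 / 1e6
= 214.805 MPa

214.805


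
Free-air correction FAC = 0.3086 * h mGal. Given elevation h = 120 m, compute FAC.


FAC = 0.3086 * h
= 0.3086 * 120
= 37.032 mGal

37.032


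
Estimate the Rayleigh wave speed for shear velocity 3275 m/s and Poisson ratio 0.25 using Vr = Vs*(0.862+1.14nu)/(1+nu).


Numerator factor = 0.862 + 1.14*0.25 = 1.147
Denominator = 1 + 0.25 = 1.25
Vr = 3275 * 1.147 / 1.25 = 3005.14 m/s

3005.14


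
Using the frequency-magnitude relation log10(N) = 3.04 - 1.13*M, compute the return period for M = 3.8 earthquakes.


log10(N) = 3.04 - 1.13*3.8 = -1.254
N = 10^-1.254 = 0.055719
T = 1/N = 1/0.055719 = 17.9473 years

17.9473


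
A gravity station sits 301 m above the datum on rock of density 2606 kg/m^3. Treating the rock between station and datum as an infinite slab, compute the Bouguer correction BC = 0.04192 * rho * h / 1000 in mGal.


BC = 0.04192 * rho * h / 1000
= 0.04192 * 2606 * 301 / 1000
= 32.8823 mGal

32.8823


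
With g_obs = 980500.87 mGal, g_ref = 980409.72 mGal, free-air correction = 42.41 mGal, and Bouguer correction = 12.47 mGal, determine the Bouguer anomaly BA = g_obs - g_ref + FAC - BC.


BA = g_obs - g_ref + FAC - BC
= 980500.87 - 980409.72 + 42.41 - 12.47
= 121.09 mGal

121.09


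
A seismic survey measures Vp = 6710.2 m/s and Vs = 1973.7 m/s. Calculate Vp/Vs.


Vp/Vs = 6710.2 / 1973.7
= 3.3998

3.3998


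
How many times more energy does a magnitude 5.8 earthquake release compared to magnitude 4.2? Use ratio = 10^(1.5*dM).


M2 - M1 = 5.8 - 4.2 = 1.6
1.5 * 1.6 = 2.4
ratio = 10^2.4 = 251.19

251.19


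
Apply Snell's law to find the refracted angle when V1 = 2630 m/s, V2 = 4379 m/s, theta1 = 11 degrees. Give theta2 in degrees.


sin(theta1) = sin(11 deg) = 0.190809
sin(theta2) = V2/V1 * sin(theta1) = 4379/2630 * 0.190809 = 0.317701
theta2 = arcsin(0.317701) = 18.5239 degrees

18.5239


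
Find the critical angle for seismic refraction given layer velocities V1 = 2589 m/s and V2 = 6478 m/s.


V1/V2 = 2589/6478 = 0.39966
theta_c = arcsin(0.39966) = 23.5569 degrees

23.5569


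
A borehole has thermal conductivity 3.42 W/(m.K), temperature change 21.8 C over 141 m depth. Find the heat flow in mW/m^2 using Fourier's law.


q = k * dT / dz * 1000
= 3.42 * 21.8 / 141 * 1000
= 0.528766 * 1000
= 528.766 mW/m^2

528.766


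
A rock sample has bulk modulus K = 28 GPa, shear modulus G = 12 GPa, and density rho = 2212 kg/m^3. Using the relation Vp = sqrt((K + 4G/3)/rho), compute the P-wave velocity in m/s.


First compute the effective modulus:
K + 4G/3 = 28e9 + 4*12e9/3 = 44000000000.0 Pa
Then divide by density:
44000000000.0 / 2212 = 19891500.9042 Pa/(kg/m^3)
Take the square root:
Vp = sqrt(19891500.9042) = 4459.99 m/s

4459.99


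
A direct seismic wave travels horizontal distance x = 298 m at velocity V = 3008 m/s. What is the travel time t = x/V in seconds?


t = x / V
= 298 / 3008
= 0.0991 s

0.0991


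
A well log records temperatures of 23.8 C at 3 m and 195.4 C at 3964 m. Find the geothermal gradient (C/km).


dT = 195.4 - 23.8 = 171.6 C
dz = 3964 - 3 = 3961 m
gradient = dT/dz * 1000 = 171.6/3961 * 1000 = 43.3224 C/km

43.3224


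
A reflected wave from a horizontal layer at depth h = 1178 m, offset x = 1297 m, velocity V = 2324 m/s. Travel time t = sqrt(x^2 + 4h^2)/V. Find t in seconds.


x^2 + 4h^2 = 1297^2 + 4*1178^2 = 1682209 + 5550736 = 7232945
sqrt(7232945) = 2689.4135
t = 2689.4135 / 2324 = 1.1572 s

1.1572


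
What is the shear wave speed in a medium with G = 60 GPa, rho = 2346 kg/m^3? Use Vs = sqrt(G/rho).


Convert G to Pa: G = 60e9 Pa
Compute G/rho = 60e9 / 2346 = 25575447.5703
Vs = sqrt(25575447.5703) = 5057.22 m/s

5057.22


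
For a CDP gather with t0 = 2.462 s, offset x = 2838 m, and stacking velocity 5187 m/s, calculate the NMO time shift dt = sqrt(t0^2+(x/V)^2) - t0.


x/Vnmo = 2838/5187 = 0.547137
(x/Vnmo)^2 = 0.299359
t0^2 = 6.061444
sqrt(6.061444 + 0.299359) = 2.522063
dt = 2.522063 - 2.462 = 0.060063

0.060063


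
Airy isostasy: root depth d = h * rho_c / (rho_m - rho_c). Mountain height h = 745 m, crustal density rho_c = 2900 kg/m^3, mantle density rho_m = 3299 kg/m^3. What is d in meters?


rho_m - rho_c = 3299 - 2900 = 399
d = 745 * 2900 / 399
= 2160500 / 399
= 5414.79 m

5414.79


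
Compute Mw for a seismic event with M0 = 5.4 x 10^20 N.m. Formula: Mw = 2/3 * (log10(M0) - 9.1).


log10(M0) = log10(5.4 x 10^20) = 20.7324
Mw = 2/3 * (20.7324 - 9.1)
= 2/3 * 11.6324
= 7.75

7.75


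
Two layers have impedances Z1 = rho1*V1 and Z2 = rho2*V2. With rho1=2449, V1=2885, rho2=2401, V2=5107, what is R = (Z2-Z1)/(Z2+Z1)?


Z1 = 2449 * 2885 = 7065365
Z2 = 2401 * 5107 = 12261907
R = (12261907 - 7065365) / (12261907 + 7065365) = 5196542 / 19327272 = 0.2689

0.2689


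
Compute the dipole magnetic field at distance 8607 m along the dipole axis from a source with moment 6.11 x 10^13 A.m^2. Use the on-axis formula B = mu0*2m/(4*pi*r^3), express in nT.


m = 6.11 x 10^13 = 61100000000000 A.m^2
2m = 122200000000000 A.m^2
r^3 = 8607^3 = 637610424543
B = (4pi*10^-7) * 122200000000000 / (4*pi * 637610424543) * 1e9
= 153561048.907469 / 8012448902386.23 * 1e9
= 19165.3077 nT

19165.3077


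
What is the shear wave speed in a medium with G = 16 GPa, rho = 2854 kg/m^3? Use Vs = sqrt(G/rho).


Convert G to Pa: G = 16e9 Pa
Compute G/rho = 16e9 / 2854 = 5606166.7835
Vs = sqrt(5606166.7835) = 2367.73 m/s

2367.73


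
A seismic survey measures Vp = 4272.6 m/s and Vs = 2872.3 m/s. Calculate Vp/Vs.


Vp/Vs = 4272.6 / 2872.3
= 1.4875

1.4875


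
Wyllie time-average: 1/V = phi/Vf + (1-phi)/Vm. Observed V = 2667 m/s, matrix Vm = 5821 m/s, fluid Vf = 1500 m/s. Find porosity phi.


1/V - 1/Vm = 1/2667 - 1/5821 = 0.00020316
1/Vf - 1/Vm = 1/1500 - 1/5821 = 0.00049487
phi = 0.00020316 / 0.00049487 = 0.4105

0.4105


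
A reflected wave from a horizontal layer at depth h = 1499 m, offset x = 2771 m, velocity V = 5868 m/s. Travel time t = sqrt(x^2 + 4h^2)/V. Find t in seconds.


x^2 + 4h^2 = 2771^2 + 4*1499^2 = 7678441 + 8988004 = 16666445
sqrt(16666445) = 4082.4558
t = 4082.4558 / 5868 = 0.6957 s

0.6957


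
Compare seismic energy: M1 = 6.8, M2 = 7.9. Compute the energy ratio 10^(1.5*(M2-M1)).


M2 - M1 = 7.9 - 6.8 = 1.1
1.5 * 1.1 = 1.65
ratio = 10^1.65 = 44.67

44.67


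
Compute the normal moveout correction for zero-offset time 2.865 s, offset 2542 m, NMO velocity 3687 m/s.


x/Vnmo = 2542/3687 = 0.689449
(x/Vnmo)^2 = 0.47534
t0^2 = 8.208225
sqrt(8.208225 + 0.47534) = 2.946789
dt = 2.946789 - 2.865 = 0.081789

0.081789


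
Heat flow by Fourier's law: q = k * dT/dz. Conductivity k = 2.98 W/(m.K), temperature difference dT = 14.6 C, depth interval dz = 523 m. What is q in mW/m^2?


q = k * dT / dz * 1000
= 2.98 * 14.6 / 523 * 1000
= 0.083189 * 1000
= 83.1893 mW/m^2

83.1893


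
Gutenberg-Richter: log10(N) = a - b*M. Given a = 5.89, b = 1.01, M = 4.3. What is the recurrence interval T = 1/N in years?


log10(N) = 5.89 - 1.01*4.3 = 1.547
N = 10^1.547 = 35.237087
T = 1/N = 1/35.237087 = 0.0284 years

0.0284


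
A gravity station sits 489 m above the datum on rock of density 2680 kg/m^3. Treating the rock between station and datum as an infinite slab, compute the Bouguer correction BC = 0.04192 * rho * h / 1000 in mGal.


BC = 0.04192 * rho * h / 1000
= 0.04192 * 2680 * 489 / 1000
= 54.937 mGal

54.937


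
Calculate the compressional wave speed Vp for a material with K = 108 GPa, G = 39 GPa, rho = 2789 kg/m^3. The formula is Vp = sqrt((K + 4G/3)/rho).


First compute the effective modulus:
K + 4G/3 = 108e9 + 4*39e9/3 = 160000000000.0 Pa
Then divide by density:
160000000000.0 / 2789 = 57368232.3413 Pa/(kg/m^3)
Take the square root:
Vp = sqrt(57368232.3413) = 7574.18 m/s

7574.18


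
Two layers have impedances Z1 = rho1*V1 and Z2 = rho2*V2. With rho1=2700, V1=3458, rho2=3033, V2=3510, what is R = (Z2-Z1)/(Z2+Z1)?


Z1 = 2700 * 3458 = 9336600
Z2 = 3033 * 3510 = 10645830
R = (10645830 - 9336600) / (10645830 + 9336600) = 1309230 / 19982430 = 0.0655

0.0655


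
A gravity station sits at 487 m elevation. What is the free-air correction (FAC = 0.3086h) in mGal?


FAC = 0.3086 * h
= 0.3086 * 487
= 150.2882 mGal

150.2882


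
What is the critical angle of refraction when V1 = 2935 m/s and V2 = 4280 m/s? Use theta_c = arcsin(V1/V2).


V1/V2 = 2935/4280 = 0.685748
theta_c = arcsin(0.685748) = 43.2944 degrees

43.2944


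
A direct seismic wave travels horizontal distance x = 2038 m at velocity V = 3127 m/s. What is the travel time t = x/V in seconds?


t = x / V
= 2038 / 3127
= 0.6517 s

0.6517


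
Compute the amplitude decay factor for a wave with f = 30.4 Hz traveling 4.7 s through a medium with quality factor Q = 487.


pi*f*t/Q = pi*30.4*4.7/487 = 0.921706
A/A0 = exp(-0.921706) = 0.39784

0.39784


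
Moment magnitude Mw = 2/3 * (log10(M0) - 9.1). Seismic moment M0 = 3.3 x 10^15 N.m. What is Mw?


log10(M0) = log10(3.3 x 10^15) = 15.5185
Mw = 2/3 * (15.5185 - 9.1)
= 2/3 * 6.4185
= 4.28

4.28


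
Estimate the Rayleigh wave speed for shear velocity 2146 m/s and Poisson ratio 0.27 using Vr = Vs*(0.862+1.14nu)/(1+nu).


Numerator factor = 0.862 + 1.14*0.27 = 1.1698
Denominator = 1 + 0.27 = 1.27
Vr = 2146 * 1.1698 / 1.27 = 1976.69 m/s

1976.69


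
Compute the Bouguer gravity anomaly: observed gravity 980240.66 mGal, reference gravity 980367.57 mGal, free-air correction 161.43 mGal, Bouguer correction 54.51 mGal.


BA = g_obs - g_ref + FAC - BC
= 980240.66 - 980367.57 + 161.43 - 54.51
= -19.99 mGal

-19.99


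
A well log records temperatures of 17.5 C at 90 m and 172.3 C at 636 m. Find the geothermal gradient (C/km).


dT = 172.3 - 17.5 = 154.8 C
dz = 636 - 90 = 546 m
gradient = dT/dz * 1000 = 154.8/546 * 1000 = 283.5165 C/km

283.5165


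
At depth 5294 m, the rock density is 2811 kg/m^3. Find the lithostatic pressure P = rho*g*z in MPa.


P = rho * g * z / 1e6
= 2811 * 9.81 * 5294 / 1e6
= 145986867.54 / 1e6
= 145.9869 MPa

145.9869


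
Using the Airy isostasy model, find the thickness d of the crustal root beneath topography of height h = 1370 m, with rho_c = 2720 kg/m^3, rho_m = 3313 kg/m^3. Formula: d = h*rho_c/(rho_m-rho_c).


rho_m - rho_c = 3313 - 2720 = 593
d = 1370 * 2720 / 593
= 3726400 / 593
= 6283.98 m

6283.98


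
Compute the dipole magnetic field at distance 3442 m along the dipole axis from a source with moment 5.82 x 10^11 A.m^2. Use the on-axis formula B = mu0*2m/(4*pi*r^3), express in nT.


m = 5.82 x 10^11 = 582000000000 A.m^2
2m = 1164000000000 A.m^2
r^3 = 3442^3 = 40778626888
B = (4pi*10^-7) * 1164000000000 / (4*pi * 40778626888) * 1e9
= 1462725.539511 / 512439338619.28 * 1e9
= 2854.4365 nT

2854.4365


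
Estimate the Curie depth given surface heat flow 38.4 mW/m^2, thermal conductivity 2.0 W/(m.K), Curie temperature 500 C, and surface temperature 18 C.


T_Curie - T_surf = 500 - 18 = 482 C
Convert q to W/m^2: 38.4 mW/m^2 = 0.0384 W/m^2
d = 482 * 2.0 / 0.0384 = 25104.17 m

25104.17


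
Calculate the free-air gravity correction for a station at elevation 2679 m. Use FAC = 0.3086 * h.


FAC = 0.3086 * h
= 0.3086 * 2679
= 826.7394 mGal

826.7394


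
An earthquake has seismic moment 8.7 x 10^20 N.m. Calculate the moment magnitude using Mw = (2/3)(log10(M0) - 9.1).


log10(M0) = log10(8.7 x 10^20) = 20.9395
Mw = 2/3 * (20.9395 - 9.1)
= 2/3 * 11.8395
= 7.89

7.89


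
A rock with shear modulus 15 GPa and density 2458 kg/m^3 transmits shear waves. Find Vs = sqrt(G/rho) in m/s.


Convert G to Pa: G = 15e9 Pa
Compute G/rho = 15e9 / 2458 = 6102522.3759
Vs = sqrt(6102522.3759) = 2470.33 m/s

2470.33


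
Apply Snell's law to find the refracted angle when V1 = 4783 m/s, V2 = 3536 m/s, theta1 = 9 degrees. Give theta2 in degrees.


sin(theta1) = sin(9 deg) = 0.156434
sin(theta2) = V2/V1 * sin(theta1) = 3536/4783 * 0.156434 = 0.11565
theta2 = arcsin(0.11565) = 6.6411 degrees

6.6411


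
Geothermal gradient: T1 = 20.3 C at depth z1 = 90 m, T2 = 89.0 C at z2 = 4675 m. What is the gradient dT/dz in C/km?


dT = 89.0 - 20.3 = 68.7 C
dz = 4675 - 90 = 4585 m
gradient = dT/dz * 1000 = 68.7/4585 * 1000 = 14.9836 C/km

14.9836


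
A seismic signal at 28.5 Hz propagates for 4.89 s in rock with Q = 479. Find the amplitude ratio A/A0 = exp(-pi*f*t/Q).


pi*f*t/Q = pi*28.5*4.89/479 = 0.914046
A/A0 = exp(-0.914046) = 0.400899

0.400899


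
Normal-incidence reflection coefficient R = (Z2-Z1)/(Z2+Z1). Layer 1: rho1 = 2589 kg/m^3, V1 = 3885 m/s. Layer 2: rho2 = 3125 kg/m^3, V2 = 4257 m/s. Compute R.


Z1 = 2589 * 3885 = 10058265
Z2 = 3125 * 4257 = 13303125
R = (13303125 - 10058265) / (13303125 + 10058265) = 3244860 / 23361390 = 0.1389

0.1389


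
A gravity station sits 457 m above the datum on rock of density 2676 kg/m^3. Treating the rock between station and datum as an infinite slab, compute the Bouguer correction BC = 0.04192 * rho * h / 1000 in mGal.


BC = 0.04192 * rho * h / 1000
= 0.04192 * 2676 * 457 / 1000
= 51.2653 mGal

51.2653


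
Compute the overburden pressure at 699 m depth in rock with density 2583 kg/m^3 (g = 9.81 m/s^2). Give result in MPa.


P = rho * g * z / 1e6
= 2583 * 9.81 * 699 / 1e6
= 17712121.77 / 1e6
= 17.7121 MPa

17.7121


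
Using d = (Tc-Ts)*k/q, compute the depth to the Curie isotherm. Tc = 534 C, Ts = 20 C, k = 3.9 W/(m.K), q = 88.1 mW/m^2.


T_Curie - T_surf = 534 - 20 = 514 C
Convert q to W/m^2: 88.1 mW/m^2 = 0.0881 W/m^2
d = 514 * 3.9 / 0.0881 = 22753.69 m

22753.69


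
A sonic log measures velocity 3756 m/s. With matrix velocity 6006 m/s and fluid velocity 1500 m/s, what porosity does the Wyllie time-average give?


1/V - 1/Vm = 1/3756 - 1/6006 = 9.974e-05
1/Vf - 1/Vm = 1/1500 - 1/6006 = 0.00050017
phi = 9.974e-05 / 0.00050017 = 0.1994

0.1994


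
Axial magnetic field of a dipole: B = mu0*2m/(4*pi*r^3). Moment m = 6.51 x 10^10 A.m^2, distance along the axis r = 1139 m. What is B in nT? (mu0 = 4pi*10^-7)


m = 6.51 x 10^10 = 65100000000 A.m^2
2m = 130200000000 A.m^2
r^3 = 1139^3 = 1477648619
B = (4pi*10^-7) * 130200000000 / (4*pi * 1477648619) * 1e9
= 163614.145399 / 18568680184.15 * 1e9
= 8811.2964 nT

8811.2964


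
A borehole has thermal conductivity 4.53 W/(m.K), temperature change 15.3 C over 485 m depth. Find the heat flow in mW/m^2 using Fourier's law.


q = k * dT / dz * 1000
= 4.53 * 15.3 / 485 * 1000
= 0.142905 * 1000
= 142.9052 mW/m^2

142.9052


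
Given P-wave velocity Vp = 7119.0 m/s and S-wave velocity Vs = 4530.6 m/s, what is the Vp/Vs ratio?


Vp/Vs = 7119.0 / 4530.6
= 1.5713

1.5713


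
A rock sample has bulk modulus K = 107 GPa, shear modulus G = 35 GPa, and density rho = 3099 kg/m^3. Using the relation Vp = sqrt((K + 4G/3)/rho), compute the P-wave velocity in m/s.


First compute the effective modulus:
K + 4G/3 = 107e9 + 4*35e9/3 = 153666666666.67 Pa
Then divide by density:
153666666666.67 / 3099 = 49585887.9208 Pa/(kg/m^3)
Take the square root:
Vp = sqrt(49585887.9208) = 7041.72 m/s

7041.72


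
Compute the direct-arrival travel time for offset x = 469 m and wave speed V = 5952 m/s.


t = x / V
= 469 / 5952
= 0.0788 s

0.0788


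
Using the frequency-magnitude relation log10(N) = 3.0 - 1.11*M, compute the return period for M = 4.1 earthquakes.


log10(N) = 3.0 - 1.11*4.1 = -1.551
N = 10^-1.551 = 0.028119
T = 1/N = 1/0.028119 = 35.5631 years

35.5631


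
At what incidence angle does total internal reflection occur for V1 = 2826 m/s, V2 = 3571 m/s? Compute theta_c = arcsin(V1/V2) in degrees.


V1/V2 = 2826/3571 = 0.791375
theta_c = arcsin(0.791375) = 52.3142 degrees

52.3142


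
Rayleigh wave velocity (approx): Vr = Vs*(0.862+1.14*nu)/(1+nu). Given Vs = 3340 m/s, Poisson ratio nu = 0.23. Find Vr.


Numerator factor = 0.862 + 1.14*0.23 = 1.1242
Denominator = 1 + 0.23 = 1.23
Vr = 3340 * 1.1242 / 1.23 = 3052.71 m/s

3052.71


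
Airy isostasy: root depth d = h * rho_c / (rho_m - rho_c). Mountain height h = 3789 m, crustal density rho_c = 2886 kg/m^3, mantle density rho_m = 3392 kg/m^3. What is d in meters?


rho_m - rho_c = 3392 - 2886 = 506
d = 3789 * 2886 / 506
= 10935054 / 506
= 21610.78 m

21610.78


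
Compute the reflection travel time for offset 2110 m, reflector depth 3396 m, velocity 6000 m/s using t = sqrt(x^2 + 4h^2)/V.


x^2 + 4h^2 = 2110^2 + 4*3396^2 = 4452100 + 46131264 = 50583364
sqrt(50583364) = 7112.1983
t = 7112.1983 / 6000 = 1.1854 s

1.1854


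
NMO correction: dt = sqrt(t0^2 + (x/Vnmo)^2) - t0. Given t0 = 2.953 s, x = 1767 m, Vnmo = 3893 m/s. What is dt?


x/Vnmo = 1767/3893 = 0.453892
(x/Vnmo)^2 = 0.206018
t0^2 = 8.720209
sqrt(8.720209 + 0.206018) = 2.987679
dt = 2.987679 - 2.953 = 0.034679

0.034679


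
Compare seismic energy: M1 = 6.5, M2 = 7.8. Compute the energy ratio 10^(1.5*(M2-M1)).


M2 - M1 = 7.8 - 6.5 = 1.3
1.5 * 1.3 = 1.95
ratio = 10^1.95 = 89.13

89.13


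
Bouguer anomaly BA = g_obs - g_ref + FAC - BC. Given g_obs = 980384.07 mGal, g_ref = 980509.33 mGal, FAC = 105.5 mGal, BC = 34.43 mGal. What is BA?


BA = g_obs - g_ref + FAC - BC
= 980384.07 - 980509.33 + 105.5 - 34.43
= -54.19 mGal

-54.19


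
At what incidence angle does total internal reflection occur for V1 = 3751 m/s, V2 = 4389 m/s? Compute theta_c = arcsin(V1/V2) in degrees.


V1/V2 = 3751/4389 = 0.854637
theta_c = arcsin(0.854637) = 58.7196 degrees

58.7196


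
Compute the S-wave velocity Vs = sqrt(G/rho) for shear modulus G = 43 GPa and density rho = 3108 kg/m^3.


Convert G to Pa: G = 43e9 Pa
Compute G/rho = 43e9 / 3108 = 13835263.8353
Vs = sqrt(13835263.8353) = 3719.58 m/s

3719.58


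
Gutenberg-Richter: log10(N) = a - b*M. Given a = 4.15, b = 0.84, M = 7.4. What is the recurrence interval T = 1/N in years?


log10(N) = 4.15 - 0.84*7.4 = -2.066
N = 10^-2.066 = 0.00859
T = 1/N = 1/0.00859 = 116.4126 years

116.4126


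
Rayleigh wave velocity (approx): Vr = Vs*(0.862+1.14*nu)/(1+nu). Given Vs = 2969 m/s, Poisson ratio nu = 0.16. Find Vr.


Numerator factor = 0.862 + 1.14*0.16 = 1.0444
Denominator = 1 + 0.16 = 1.16
Vr = 2969 * 1.0444 / 1.16 = 2673.12 m/s

2673.12


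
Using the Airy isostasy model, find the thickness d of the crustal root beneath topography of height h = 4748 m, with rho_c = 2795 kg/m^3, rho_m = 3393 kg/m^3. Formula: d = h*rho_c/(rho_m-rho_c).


rho_m - rho_c = 3393 - 2795 = 598
d = 4748 * 2795 / 598
= 13270660 / 598
= 22191.74 m

22191.74


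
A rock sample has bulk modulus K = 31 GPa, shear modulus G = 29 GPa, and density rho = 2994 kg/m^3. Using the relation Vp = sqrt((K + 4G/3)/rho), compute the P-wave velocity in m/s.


First compute the effective modulus:
K + 4G/3 = 31e9 + 4*29e9/3 = 69666666666.67 Pa
Then divide by density:
69666666666.67 / 2994 = 23268759.7417 Pa/(kg/m^3)
Take the square root:
Vp = sqrt(23268759.7417) = 4823.77 m/s

4823.77


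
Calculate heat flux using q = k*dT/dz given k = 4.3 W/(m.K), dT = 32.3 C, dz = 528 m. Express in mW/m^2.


q = k * dT / dz * 1000
= 4.3 * 32.3 / 528 * 1000
= 0.263049 * 1000
= 263.0492 mW/m^2

263.0492


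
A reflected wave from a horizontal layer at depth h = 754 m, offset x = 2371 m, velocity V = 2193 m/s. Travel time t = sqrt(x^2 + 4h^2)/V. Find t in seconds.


x^2 + 4h^2 = 2371^2 + 4*754^2 = 5621641 + 2274064 = 7895705
sqrt(7895705) = 2809.9297
t = 2809.9297 / 2193 = 1.2813 s

1.2813


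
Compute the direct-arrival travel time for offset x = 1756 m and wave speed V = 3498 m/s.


t = x / V
= 1756 / 3498
= 0.502 s

0.502


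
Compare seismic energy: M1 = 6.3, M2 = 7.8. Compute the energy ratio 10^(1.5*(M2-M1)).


M2 - M1 = 7.8 - 6.3 = 1.5
1.5 * 1.5 = 2.25
ratio = 10^2.25 = 177.83

177.83


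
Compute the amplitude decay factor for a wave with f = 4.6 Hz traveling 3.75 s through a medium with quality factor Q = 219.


pi*f*t/Q = pi*4.6*3.75/219 = 0.247454
A/A0 = exp(-0.247454) = 0.780786

0.780786


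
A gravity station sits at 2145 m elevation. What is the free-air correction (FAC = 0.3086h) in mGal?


FAC = 0.3086 * h
= 0.3086 * 2145
= 661.947 mGal

661.947


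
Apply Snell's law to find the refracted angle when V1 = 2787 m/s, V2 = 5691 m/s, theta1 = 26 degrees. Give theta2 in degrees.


sin(theta1) = sin(26 deg) = 0.438371
sin(theta2) = V2/V1 * sin(theta1) = 5691/2787 * 0.438371 = 0.895145
theta2 = arcsin(0.895145) = 63.5271 degrees

63.5271


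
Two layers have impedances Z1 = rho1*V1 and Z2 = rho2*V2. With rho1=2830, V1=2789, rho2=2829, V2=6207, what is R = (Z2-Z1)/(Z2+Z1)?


Z1 = 2830 * 2789 = 7892870
Z2 = 2829 * 6207 = 17559603
R = (17559603 - 7892870) / (17559603 + 7892870) = 9666733 / 25452473 = 0.3798

0.3798


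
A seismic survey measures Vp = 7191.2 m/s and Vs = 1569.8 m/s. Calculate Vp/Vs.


Vp/Vs = 7191.2 / 1569.8
= 4.581

4.581


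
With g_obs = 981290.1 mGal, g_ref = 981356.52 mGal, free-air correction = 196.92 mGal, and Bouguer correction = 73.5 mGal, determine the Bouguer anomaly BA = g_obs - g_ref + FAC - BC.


BA = g_obs - g_ref + FAC - BC
= 981290.1 - 981356.52 + 196.92 - 73.5
= 57.0 mGal

57.0


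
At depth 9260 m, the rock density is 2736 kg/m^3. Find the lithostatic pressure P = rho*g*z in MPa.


P = rho * g * z / 1e6
= 2736 * 9.81 * 9260 / 1e6
= 248539881.6 / 1e6
= 248.5399 MPa

248.5399


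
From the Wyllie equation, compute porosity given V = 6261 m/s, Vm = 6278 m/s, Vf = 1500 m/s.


1/V - 1/Vm = 1/6261 - 1/6278 = 4.3e-07
1/Vf - 1/Vm = 1/1500 - 1/6278 = 0.00050738
phi = 4.3e-07 / 0.00050738 = 0.0009

9.000000e-04


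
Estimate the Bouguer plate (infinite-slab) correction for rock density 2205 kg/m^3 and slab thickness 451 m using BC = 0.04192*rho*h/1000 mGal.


BC = 0.04192 * rho * h / 1000
= 0.04192 * 2205 * 451 / 1000
= 41.6876 mGal

41.6876
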